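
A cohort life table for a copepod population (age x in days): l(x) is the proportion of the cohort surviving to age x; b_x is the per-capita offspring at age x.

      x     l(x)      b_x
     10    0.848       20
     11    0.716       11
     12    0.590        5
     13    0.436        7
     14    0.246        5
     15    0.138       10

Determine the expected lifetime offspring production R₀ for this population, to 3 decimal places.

R₀ = Σ l(x) b_x:
  age 10: 0.848 × 20 = 16.9600
  age 11: 0.716 × 11 = 7.8760
  age 12: 0.590 × 5 = 2.9500
  age 13: 0.436 × 7 = 3.0520
  age 14: 0.246 × 5 = 1.2300
  age 15: 0.138 × 10 = 1.3800
R₀ = 16.9600 + 7.8760 + 2.9500 + 3.0520 + 1.2300 + 1.3800 = 33.4480

33.448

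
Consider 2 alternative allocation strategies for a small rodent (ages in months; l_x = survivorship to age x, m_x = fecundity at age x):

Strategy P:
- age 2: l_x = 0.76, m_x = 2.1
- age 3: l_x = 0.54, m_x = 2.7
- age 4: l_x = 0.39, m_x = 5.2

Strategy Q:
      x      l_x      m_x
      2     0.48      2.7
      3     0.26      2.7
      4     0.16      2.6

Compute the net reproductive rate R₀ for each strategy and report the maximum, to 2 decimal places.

Strategy P: R₀ = 0.76×2.1 + 0.54×2.7 + 0.39×5.2 = 5.0820
Strategy Q: R₀ = 0.48×2.7 + 0.26×2.7 + 0.16×2.6 = 2.4140
Highest R₀: strategy P with 5.0820.

5.08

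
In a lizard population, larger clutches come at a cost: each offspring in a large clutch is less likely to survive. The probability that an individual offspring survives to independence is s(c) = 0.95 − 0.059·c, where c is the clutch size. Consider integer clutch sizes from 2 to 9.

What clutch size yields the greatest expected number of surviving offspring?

8

Expected surviving offspring = c × s(c):
  c=2: 2 × 0.832 = 1.664
  c=3: 3 × 0.773 = 2.319
  c=4: 4 × 0.714 = 2.856
  c=5: 5 × 0.655 = 3.275
  c=6: 6 × 0.596 = 3.576
  c=7: 7 × 0.537 = 3.759
  c=8: 8 × 0.478 = 3.824
  c=9: 9 × 0.419 = 3.771
Maximum at c = 8 (3.824 surviving offspring).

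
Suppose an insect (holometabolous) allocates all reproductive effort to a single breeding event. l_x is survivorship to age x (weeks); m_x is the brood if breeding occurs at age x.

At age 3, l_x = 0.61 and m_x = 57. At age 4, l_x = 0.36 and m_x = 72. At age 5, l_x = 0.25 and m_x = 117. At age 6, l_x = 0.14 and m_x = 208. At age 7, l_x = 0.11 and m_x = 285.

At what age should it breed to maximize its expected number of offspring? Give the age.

3

Expected offspring if breeding at age x = l_x × m_x:
  age 3: 0.61 × 57 = 34.770
  age 4: 0.36 × 72 = 25.920
  age 5: 0.25 × 117 = 29.250
  age 6: 0.14 × 208 = 29.120
  age 7: 0.11 × 285 = 31.350
Maximum at age 3 (34.770).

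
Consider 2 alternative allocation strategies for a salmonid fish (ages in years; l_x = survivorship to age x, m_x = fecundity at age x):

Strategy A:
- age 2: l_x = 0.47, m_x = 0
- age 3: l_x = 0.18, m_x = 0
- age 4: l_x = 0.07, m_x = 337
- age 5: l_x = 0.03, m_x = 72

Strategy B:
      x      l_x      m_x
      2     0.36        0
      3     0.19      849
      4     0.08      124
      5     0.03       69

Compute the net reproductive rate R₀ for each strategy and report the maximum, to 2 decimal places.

173.30

Strategy A: R₀ = 0.47×0 + 0.18×0 + 0.07×337 + 0.03×72 = 25.7500
Strategy B: R₀ = 0.36×0 + 0.19×849 + 0.08×124 + 0.03×69 = 173.3000
Highest R₀: strategy B with 173.3000.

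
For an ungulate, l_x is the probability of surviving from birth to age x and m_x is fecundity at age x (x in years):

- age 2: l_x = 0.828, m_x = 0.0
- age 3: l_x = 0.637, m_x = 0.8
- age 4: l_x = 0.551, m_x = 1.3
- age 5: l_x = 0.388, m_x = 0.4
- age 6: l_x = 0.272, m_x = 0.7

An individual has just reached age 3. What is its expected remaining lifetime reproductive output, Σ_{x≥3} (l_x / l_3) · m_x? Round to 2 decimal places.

2.47

l_3 = 0.637. Conditional survival from age 3 to x is l_x / l_3.
  x=3: (0.637/0.637) × 0.8 = 0.8000
  x=4: (0.551/0.637) × 1.3 = 1.1245
  x=5: (0.388/0.637) × 0.4 = 0.2436
  x=6: (0.272/0.637) × 0.7 = 0.2989
Sum = 0.8000 + 1.1245 + 0.2436 + 0.2989 = 2.4670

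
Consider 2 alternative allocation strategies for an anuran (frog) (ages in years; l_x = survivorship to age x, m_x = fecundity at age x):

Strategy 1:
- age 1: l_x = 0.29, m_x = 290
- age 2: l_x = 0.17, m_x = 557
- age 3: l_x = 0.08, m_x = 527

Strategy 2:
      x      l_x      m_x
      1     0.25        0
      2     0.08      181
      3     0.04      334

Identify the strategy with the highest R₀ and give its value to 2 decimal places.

Strategy 1: R₀ = 0.29×290 + 0.17×557 + 0.08×527 = 220.9500
Strategy 2: R₀ = 0.25×0 + 0.08×181 + 0.04×334 = 27.8400
Highest R₀: strategy 1 with 220.9500.

220.95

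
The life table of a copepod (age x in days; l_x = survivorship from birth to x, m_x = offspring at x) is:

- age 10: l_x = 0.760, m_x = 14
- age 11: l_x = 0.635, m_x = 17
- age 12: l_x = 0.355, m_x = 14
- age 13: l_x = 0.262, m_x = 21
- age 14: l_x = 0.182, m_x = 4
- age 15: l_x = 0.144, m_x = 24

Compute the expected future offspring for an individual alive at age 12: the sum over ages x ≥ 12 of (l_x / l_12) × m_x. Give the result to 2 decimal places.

41.28

l_12 = 0.355. Conditional survival from age 12 to x is l_x / l_12.
  x=12: (0.355/0.355) × 14 = 14.0000
  x=13: (0.262/0.355) × 21 = 15.4986
  x=14: (0.182/0.355) × 4 = 2.0507
  x=15: (0.144/0.355) × 24 = 9.7352
Sum = 14.0000 + 15.4986 + 2.0507 + 9.7352 = 41.2845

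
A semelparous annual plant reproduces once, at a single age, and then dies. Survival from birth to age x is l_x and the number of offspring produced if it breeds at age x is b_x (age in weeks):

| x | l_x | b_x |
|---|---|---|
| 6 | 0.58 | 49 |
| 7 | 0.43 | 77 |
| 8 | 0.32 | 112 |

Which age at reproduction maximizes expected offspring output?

8

Expected offspring if breeding at age x = l_x × b_x:
  age 6: 0.58 × 49 = 28.420
  age 7: 0.43 × 77 = 33.110
  age 8: 0.32 × 112 = 35.840
Maximum at age 8 (35.840).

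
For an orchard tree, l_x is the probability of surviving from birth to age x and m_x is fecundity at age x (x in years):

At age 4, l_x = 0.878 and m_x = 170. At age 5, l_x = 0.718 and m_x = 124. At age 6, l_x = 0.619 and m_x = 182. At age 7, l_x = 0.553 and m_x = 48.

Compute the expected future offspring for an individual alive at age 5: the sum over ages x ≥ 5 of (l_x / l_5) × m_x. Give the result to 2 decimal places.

317.87

l_5 = 0.718. Conditional survival from age 5 to x is l_x / l_5.
  x=5: (0.718/0.718) × 124 = 124.0000
  x=6: (0.619/0.718) × 182 = 156.9053
  x=7: (0.553/0.718) × 48 = 36.9694
Sum = 124.0000 + 156.9053 + 36.9694 = 317.8747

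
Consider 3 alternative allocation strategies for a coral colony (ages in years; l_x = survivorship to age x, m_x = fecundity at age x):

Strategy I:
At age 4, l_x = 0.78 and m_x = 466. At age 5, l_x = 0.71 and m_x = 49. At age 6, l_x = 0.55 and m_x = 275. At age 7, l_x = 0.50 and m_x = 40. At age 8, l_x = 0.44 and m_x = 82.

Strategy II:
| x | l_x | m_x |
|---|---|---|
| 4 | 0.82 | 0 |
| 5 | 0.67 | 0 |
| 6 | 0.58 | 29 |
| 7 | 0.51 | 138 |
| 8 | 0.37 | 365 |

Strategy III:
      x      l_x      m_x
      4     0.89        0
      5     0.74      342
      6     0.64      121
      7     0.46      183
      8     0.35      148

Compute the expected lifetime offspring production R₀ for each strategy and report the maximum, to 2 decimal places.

Strategy I: R₀ = 0.78×466 + 0.71×49 + 0.55×275 + 0.50×40 + 0.44×82 = 605.6000
Strategy II: R₀ = 0.82×0 + 0.67×0 + 0.58×29 + 0.51×138 + 0.37×365 = 222.2500
Strategy III: R₀ = 0.89×0 + 0.74×342 + 0.64×121 + 0.46×183 + 0.35×148 = 466.5000
Highest R₀: strategy I with 605.6000.

605.60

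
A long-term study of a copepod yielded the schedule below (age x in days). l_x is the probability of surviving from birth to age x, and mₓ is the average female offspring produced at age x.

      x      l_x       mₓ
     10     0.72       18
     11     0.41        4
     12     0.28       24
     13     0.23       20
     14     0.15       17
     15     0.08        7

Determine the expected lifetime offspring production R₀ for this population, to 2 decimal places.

R₀ = Σ l_x mₓ:
  age 10: 0.72 × 18 = 12.9600
  age 11: 0.41 × 4 = 1.6400
  age 12: 0.28 × 24 = 6.7200
  age 13: 0.23 × 20 = 4.6000
  age 14: 0.15 × 17 = 2.5500
  age 15: 0.08 × 7 = 0.5600
R₀ = 12.9600 + 1.6400 + 6.7200 + 4.6000 + 2.5500 + 0.5600 = 29.0300

29.03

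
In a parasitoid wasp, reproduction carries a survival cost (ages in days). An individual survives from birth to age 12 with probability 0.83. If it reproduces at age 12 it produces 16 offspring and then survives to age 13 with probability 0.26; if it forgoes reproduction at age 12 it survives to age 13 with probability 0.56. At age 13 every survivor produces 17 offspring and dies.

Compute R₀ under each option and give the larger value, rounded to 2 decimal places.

breed at age 12: R₀ = 0.83 × (16 + 0.26 × 17) = 0.83 × 20.4200 = 16.9486
delay to age 13: R₀ = 0.83 × (0.56 × 17) = 0.83 × 9.5200 = 7.9016
Higher: breed at age 12 (16.9486).

16.95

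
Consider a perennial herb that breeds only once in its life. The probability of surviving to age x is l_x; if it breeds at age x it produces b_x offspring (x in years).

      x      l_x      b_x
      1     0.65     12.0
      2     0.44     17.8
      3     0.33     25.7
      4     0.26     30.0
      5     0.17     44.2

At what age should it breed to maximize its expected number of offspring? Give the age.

Expected offspring if breeding at age x = l_x × b_x:
  age 1: 0.65 × 12.0 = 7.800
  age 2: 0.44 × 17.8 = 7.832
  age 3: 0.33 × 25.7 = 8.481
  age 4: 0.26 × 30.0 = 7.800
  age 5: 0.17 × 44.2 = 7.514
Maximum at age 3 (8.481).

3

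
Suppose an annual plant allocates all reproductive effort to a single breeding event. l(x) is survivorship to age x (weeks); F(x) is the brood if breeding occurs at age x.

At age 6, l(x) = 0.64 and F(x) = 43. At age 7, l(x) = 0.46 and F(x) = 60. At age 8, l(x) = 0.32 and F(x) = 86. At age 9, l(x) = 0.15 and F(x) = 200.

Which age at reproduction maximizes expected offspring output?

9

Expected offspring if breeding at age x = l(x) × F(x):
  age 6: 0.64 × 43 = 27.520
  age 7: 0.46 × 60 = 27.600
  age 8: 0.32 × 86 = 27.520
  age 9: 0.15 × 200 = 30.000
Maximum at age 9 (30.000).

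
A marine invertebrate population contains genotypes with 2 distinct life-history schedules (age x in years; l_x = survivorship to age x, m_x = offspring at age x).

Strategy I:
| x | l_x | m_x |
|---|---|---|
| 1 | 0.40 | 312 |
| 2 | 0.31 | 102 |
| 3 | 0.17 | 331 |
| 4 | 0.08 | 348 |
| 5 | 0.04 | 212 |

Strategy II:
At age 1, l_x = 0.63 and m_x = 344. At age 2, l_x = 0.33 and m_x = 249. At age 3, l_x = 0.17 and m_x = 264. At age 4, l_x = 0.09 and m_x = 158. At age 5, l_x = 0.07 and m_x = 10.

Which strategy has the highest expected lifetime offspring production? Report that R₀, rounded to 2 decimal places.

358.69

Strategy I: R₀ = 0.40×312 + 0.31×102 + 0.17×331 + 0.08×348 + 0.04×212 = 249.0100
Strategy II: R₀ = 0.63×344 + 0.33×249 + 0.17×264 + 0.09×158 + 0.07×10 = 358.6900
Highest R₀: strategy II with 358.6900.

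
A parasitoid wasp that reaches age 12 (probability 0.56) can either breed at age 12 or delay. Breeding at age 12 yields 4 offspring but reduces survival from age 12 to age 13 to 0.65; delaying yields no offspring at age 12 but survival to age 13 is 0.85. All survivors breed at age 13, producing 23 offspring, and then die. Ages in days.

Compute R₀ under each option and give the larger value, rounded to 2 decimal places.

breed at age 12: R₀ = 0.56 × (4 + 0.65 × 23) = 0.56 × 18.9500 = 10.6120
delay to age 13: R₀ = 0.56 × (0.85 × 23) = 0.56 × 19.5500 = 10.9480
Higher: delay to age 13 (10.9480).

10.95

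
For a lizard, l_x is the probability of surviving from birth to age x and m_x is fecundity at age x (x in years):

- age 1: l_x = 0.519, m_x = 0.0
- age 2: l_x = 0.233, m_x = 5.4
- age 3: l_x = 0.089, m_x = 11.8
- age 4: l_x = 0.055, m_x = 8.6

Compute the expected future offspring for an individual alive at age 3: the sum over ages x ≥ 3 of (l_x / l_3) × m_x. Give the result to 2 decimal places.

17.11

l_3 = 0.089. Conditional survival from age 3 to x is l_x / l_3.
  x=3: (0.089/0.089) × 11.8 = 11.8000
  x=4: (0.055/0.089) × 8.6 = 5.3146
Sum = 11.8000 + 5.3146 = 17.1146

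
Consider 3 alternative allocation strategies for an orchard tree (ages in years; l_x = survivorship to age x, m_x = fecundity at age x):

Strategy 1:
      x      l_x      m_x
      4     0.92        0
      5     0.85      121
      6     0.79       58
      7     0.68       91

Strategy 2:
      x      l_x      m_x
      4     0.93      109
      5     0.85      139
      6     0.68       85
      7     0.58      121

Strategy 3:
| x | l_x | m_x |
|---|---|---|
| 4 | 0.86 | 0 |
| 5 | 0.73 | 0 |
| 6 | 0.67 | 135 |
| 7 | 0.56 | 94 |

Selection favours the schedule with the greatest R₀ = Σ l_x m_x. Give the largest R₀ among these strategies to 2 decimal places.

Strategy 1: R₀ = 0.92×0 + 0.85×121 + 0.79×58 + 0.68×91 = 210.5500
Strategy 2: R₀ = 0.93×109 + 0.85×139 + 0.68×85 + 0.58×121 = 347.5000
Strategy 3: R₀ = 0.86×0 + 0.73×0 + 0.67×135 + 0.56×94 = 143.0900
Highest R₀: strategy 2 with 347.5000.

347.50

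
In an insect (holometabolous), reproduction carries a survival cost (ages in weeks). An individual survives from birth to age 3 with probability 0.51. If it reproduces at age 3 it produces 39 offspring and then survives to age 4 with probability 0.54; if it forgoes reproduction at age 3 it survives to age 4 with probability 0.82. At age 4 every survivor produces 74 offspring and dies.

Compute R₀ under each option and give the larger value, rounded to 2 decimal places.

breed at age 3: R₀ = 0.51 × (39 + 0.54 × 74) = 0.51 × 78.9600 = 40.2696
delay to age 4: R₀ = 0.51 × (0.82 × 74) = 0.51 × 60.6800 = 30.9468
Higher: breed at age 3 (40.2696).

40.27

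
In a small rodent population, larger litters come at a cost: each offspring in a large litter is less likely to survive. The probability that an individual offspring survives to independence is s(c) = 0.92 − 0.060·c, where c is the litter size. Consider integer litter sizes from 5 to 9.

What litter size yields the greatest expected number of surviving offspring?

Expected surviving offspring = c × s(c):
  c=5: 5 × 0.620 = 3.100
  c=6: 6 × 0.560 = 3.360
  c=7: 7 × 0.500 = 3.500
  c=8: 8 × 0.440 = 3.520
  c=9: 9 × 0.380 = 3.420
Maximum at c = 8 (3.520 surviving offspring).

8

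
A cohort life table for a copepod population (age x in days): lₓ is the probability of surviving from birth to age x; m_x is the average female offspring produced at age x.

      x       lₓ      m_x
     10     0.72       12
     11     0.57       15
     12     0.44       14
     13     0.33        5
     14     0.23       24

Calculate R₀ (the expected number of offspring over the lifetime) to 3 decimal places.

30.520

R₀ = Σ lₓ m_x:
  age 10: 0.72 × 12 = 8.6400
  age 11: 0.57 × 15 = 8.5500
  age 12: 0.44 × 14 = 6.1600
  age 13: 0.33 × 5 = 1.6500
  age 14: 0.23 × 24 = 5.5200
R₀ = 8.6400 + 8.5500 + 6.1600 + 1.6500 + 5.5200 = 30.5200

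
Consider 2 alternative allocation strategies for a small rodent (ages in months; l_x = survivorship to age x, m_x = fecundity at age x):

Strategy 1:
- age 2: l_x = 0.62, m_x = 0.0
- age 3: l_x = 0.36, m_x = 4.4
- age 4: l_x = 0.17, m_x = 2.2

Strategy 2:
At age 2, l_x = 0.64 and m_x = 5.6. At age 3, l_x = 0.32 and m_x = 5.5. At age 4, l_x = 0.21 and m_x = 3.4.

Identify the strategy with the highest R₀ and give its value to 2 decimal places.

6.06

Strategy 1: R₀ = 0.62×0.0 + 0.36×4.4 + 0.17×2.2 = 1.9580
Strategy 2: R₀ = 0.64×5.6 + 0.32×5.5 + 0.21×3.4 = 6.0580
Highest R₀: strategy 2 with 6.0580.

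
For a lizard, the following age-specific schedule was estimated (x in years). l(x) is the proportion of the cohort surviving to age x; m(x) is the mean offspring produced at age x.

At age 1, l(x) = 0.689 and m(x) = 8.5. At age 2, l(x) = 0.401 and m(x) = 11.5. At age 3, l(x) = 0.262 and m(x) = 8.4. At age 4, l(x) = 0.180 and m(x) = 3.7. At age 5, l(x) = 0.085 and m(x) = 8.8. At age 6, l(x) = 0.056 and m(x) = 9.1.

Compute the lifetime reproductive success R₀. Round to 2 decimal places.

14.59

R₀ = Σ l(x) m(x):
  age 1: 0.689 × 8.5 = 5.8565
  age 2: 0.401 × 11.5 = 4.6115
  age 3: 0.262 × 8.4 = 2.2008
  age 4: 0.180 × 3.7 = 0.6660
  age 5: 0.085 × 8.8 = 0.7480
  age 6: 0.056 × 9.1 = 0.5096
R₀ = 5.8565 + 4.6115 + 2.2008 + 0.6660 + 0.7480 + 0.5096 = 14.5924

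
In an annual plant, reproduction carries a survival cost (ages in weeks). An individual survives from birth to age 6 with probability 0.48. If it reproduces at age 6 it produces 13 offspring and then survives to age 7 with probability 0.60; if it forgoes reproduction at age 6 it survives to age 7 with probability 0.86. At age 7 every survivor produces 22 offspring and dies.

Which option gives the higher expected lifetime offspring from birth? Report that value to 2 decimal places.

breed at age 6: R₀ = 0.48 × (13 + 0.60 × 22) = 0.48 × 26.2000 = 12.5760
delay to age 7: R₀ = 0.48 × (0.86 × 22) = 0.48 × 18.9200 = 9.0816
Higher: breed at age 6 (12.5760).

12.58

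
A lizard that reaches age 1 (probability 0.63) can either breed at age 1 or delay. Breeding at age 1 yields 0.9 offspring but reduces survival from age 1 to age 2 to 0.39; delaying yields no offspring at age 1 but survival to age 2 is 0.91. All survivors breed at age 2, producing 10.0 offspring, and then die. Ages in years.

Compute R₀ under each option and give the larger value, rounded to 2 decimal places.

5.73

breed at age 1: R₀ = 0.63 × (0.9 + 0.39 × 10.0) = 0.63 × 4.8000 = 3.0240
delay to age 2: R₀ = 0.63 × (0.91 × 10.0) = 0.63 × 9.1000 = 5.7330
Higher: delay to age 2 (5.7330).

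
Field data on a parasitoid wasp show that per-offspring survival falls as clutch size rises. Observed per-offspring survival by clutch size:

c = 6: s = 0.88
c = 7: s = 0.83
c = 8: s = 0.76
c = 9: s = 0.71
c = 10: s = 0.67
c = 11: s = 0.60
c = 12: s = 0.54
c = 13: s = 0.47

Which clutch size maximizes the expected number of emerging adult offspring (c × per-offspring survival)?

Expected emerging adult offspring = c × s(c):
  c=6: 6 × 0.88 = 5.280
  c=7: 7 × 0.83 = 5.810
  c=8: 8 × 0.76 = 6.080
  c=9: 9 × 0.71 = 6.390
  c=10: 10 × 0.67 = 6.700
  c=11: 11 × 0.60 = 6.600
  c=12: 12 × 0.54 = 6.480
  c=13: 13 × 0.47 = 6.110
Maximum at c = 10 (6.700 emerging adult offspring).

10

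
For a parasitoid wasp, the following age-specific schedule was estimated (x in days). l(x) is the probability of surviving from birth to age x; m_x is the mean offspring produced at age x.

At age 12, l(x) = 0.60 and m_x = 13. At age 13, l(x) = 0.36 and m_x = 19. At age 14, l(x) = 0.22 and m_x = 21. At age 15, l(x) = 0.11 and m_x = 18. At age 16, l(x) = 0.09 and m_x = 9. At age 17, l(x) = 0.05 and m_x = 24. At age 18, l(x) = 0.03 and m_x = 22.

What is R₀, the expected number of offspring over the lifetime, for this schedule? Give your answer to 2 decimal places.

R₀ = Σ l(x) m_x:
  age 12: 0.60 × 13 = 7.8000
  age 13: 0.36 × 19 = 6.8400
  age 14: 0.22 × 21 = 4.6200
  age 15: 0.11 × 18 = 1.9800
  age 16: 0.09 × 9 = 0.8100
  age 17: 0.05 × 24 = 1.2000
  age 18: 0.03 × 22 = 0.6600
R₀ = 7.8000 + 6.8400 + 4.6200 + 1.9800 + 0.8100 + 1.2000 + 0.6600 = 23.9100

23.91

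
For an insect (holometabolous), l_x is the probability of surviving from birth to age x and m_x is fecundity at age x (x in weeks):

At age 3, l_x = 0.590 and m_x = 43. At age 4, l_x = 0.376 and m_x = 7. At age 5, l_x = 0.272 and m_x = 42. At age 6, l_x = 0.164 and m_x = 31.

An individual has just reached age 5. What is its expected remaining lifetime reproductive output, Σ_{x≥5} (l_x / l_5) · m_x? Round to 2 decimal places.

l_5 = 0.272. Conditional survival from age 5 to x is l_x / l_5.
  x=5: (0.272/0.272) × 42 = 42.0000
  x=6: (0.164/0.272) × 31 = 18.6912
Sum = 42.0000 + 18.6912 = 60.6912

60.69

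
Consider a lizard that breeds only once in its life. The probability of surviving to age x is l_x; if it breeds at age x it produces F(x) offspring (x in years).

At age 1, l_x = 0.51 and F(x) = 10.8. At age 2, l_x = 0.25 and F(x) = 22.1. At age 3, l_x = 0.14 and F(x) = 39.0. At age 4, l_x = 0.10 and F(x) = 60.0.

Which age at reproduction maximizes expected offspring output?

Expected offspring if breeding at age x = l_x × F(x):
  age 1: 0.51 × 10.8 = 5.508
  age 2: 0.25 × 22.1 = 5.525
  age 3: 0.14 × 39.0 = 5.460
  age 4: 0.10 × 60.0 = 6.000
Maximum at age 4 (6.000).

4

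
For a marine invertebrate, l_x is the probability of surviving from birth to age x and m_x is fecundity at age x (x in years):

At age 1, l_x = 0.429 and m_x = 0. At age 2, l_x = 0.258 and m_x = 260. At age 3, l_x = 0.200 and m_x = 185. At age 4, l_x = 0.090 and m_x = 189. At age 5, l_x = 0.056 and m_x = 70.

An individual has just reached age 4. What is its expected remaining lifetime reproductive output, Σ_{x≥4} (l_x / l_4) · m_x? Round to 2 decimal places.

l_4 = 0.090. Conditional survival from age 4 to x is l_x / l_4.
  x=4: (0.090/0.090) × 189 = 189.0000
  x=5: (0.056/0.090) × 70 = 43.5556
Sum = 189.0000 + 43.5556 = 232.5556

232.56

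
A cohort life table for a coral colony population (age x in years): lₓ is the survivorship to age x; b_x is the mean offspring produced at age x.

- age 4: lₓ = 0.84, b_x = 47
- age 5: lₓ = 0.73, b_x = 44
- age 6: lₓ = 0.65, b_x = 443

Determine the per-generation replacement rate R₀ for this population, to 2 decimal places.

359.55

R₀ = Σ lₓ b_x:
  age 4: 0.84 × 47 = 39.4800
  age 5: 0.73 × 44 = 32.1200
  age 6: 0.65 × 443 = 287.9500
R₀ = 39.4800 + 32.1200 + 287.9500 = 359.5500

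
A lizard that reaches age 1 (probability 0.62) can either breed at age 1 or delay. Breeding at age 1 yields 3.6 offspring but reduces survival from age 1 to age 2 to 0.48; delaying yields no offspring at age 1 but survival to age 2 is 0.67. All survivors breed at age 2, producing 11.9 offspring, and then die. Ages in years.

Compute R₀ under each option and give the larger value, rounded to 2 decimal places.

breed at age 1: R₀ = 0.62 × (3.6 + 0.48 × 11.9) = 0.62 × 9.3120 = 5.7734
delay to age 2: R₀ = 0.62 × (0.67 × 11.9) = 0.62 × 7.9730 = 4.9433
Higher: breed at age 1 (5.7734).

5.77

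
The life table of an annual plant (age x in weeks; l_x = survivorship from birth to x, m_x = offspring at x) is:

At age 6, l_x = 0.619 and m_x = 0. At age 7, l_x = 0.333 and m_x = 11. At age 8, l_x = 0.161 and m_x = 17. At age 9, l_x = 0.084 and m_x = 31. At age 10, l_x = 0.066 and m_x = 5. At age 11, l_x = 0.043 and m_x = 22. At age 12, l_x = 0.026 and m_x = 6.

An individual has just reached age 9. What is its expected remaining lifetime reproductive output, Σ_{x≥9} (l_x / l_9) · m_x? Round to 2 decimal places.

l_9 = 0.084. Conditional survival from age 9 to x is l_x / l_9.
  x=9: (0.084/0.084) × 31 = 31.0000
  x=10: (0.066/0.084) × 5 = 3.9286
  x=11: (0.043/0.084) × 22 = 11.2619
  x=12: (0.026/0.084) × 6 = 1.8571
Sum = 31.0000 + 3.9286 + 11.2619 + 1.8571 = 48.0476

48.05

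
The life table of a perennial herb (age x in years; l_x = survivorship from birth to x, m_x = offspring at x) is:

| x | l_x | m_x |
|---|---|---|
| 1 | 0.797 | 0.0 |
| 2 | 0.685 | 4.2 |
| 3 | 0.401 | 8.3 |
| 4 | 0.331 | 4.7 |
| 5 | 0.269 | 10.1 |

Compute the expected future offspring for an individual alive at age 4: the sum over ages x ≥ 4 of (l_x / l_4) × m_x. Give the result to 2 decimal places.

l_4 = 0.331. Conditional survival from age 4 to x is l_x / l_4.
  x=4: (0.331/0.331) × 4.7 = 4.7000
  x=5: (0.269/0.331) × 10.1 = 8.2082
Sum = 4.7000 + 8.2082 = 12.9082

12.91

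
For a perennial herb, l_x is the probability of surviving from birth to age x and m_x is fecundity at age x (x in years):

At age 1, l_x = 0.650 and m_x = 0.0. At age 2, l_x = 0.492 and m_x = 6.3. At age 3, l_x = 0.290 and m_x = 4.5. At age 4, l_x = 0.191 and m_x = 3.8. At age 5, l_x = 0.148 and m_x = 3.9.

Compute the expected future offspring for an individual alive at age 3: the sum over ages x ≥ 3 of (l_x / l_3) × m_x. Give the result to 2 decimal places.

l_3 = 0.290. Conditional survival from age 3 to x is l_x / l_3.
  x=3: (0.290/0.290) × 4.5 = 4.5000
  x=4: (0.191/0.290) × 3.8 = 2.5028
  x=5: (0.148/0.290) × 3.9 = 1.9903
Sum = 4.5000 + 2.5028 + 1.9903 = 8.9931

8.99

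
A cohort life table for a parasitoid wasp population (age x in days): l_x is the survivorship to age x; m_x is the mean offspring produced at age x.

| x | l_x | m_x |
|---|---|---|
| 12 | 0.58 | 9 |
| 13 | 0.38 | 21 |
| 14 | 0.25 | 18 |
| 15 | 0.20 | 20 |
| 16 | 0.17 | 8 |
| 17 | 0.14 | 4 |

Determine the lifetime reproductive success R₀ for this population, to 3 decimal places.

23.620

R₀ = Σ l_x m_x:
  age 12: 0.58 × 9 = 5.2200
  age 13: 0.38 × 21 = 7.9800
  age 14: 0.25 × 18 = 4.5000
  age 15: 0.20 × 20 = 4.0000
  age 16: 0.17 × 8 = 1.3600
  age 17: 0.14 × 4 = 0.5600
R₀ = 5.2200 + 7.9800 + 4.5000 + 4.0000 + 1.3600 + 0.5600 = 23.6200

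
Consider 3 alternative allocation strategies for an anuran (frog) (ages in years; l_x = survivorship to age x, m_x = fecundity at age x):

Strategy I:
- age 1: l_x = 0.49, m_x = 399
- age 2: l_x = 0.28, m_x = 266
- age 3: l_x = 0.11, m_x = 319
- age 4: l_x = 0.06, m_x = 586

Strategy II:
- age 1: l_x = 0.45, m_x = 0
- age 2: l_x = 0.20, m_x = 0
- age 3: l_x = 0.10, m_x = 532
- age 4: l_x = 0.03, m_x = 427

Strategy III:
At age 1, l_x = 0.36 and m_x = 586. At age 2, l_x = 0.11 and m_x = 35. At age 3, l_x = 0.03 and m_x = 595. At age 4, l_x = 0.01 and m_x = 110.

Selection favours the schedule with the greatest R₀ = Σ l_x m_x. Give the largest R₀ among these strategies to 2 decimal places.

Strategy I: R₀ = 0.49×399 + 0.28×266 + 0.11×319 + 0.06×586 = 340.2400
Strategy II: R₀ = 0.45×0 + 0.20×0 + 0.10×532 + 0.03×427 = 66.0100
Strategy III: R₀ = 0.36×586 + 0.11×35 + 0.03×595 + 0.01×110 = 233.7600
Highest R₀: strategy I with 340.2400.

340.24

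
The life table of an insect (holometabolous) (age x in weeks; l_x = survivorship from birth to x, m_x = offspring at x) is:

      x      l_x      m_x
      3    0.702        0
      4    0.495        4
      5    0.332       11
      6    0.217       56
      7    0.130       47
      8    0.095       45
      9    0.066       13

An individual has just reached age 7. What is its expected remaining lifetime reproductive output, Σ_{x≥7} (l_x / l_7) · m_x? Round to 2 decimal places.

l_7 = 0.130. Conditional survival from age 7 to x is l_x / l_7.
  x=7: (0.130/0.130) × 47 = 47.0000
  x=8: (0.095/0.130) × 45 = 32.8846
  x=9: (0.066/0.130) × 13 = 6.6000
Sum = 47.0000 + 32.8846 + 6.6000 = 86.4846

86.48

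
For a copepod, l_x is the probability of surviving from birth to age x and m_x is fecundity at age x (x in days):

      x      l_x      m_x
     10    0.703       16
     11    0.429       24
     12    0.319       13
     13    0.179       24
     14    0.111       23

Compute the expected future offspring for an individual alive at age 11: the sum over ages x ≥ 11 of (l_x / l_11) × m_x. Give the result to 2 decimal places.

49.63

l_11 = 0.429. Conditional survival from age 11 to x is l_x / l_11.
  x=11: (0.429/0.429) × 24 = 24.0000
  x=12: (0.319/0.429) × 13 = 9.6667
  x=13: (0.179/0.429) × 24 = 10.0140
  x=14: (0.111/0.429) × 23 = 5.9510
Sum = 24.0000 + 9.6667 + 10.0140 + 5.9510 = 49.6317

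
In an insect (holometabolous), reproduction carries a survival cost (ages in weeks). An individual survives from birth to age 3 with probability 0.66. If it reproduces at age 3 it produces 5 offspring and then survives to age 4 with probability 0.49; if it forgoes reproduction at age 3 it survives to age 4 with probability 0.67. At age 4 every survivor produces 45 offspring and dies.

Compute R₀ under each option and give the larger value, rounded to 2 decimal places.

breed at age 3: R₀ = 0.66 × (5 + 0.49 × 45) = 0.66 × 27.0500 = 17.8530
delay to age 4: R₀ = 0.66 × (0.67 × 45) = 0.66 × 30.1500 = 19.8990
Higher: delay to age 4 (19.8990).

19.90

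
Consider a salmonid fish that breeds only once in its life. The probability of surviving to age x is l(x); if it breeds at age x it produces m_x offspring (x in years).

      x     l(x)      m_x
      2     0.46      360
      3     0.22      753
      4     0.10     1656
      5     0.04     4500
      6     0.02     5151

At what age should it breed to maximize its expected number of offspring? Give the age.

5

Expected offspring if breeding at age x = l(x) × m_x:
  age 2: 0.46 × 360 = 165.600
  age 3: 0.22 × 753 = 165.660
  age 4: 0.10 × 1656 = 165.600
  age 5: 0.04 × 4500 = 180.000
  age 6: 0.02 × 5151 = 103.020
Maximum at age 5 (180.000).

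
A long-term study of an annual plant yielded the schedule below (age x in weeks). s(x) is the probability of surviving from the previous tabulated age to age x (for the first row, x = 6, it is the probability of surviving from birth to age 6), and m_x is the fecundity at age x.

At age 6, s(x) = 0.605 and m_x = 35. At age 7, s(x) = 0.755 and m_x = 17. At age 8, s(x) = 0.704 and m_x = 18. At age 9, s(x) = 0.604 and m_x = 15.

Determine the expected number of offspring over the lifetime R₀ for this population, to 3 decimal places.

37.642

Survivorship from birth: l_x = s_6·s_7·…·s_x.
  l_6 = 0.60500
  l_7 = 0.45677
  l_8 = 0.32157
  l_9 = 0.19423
R₀ = Σ l_x m_x:
  age 6: 0.60500 × 35 = 21.1750
  age 7: 0.45677 × 17 = 7.7651
  age 8: 0.32157 × 18 = 5.7883
  age 9: 0.19423 × 15 = 2.9135
R₀ = 21.1750 + 7.7651 + 5.7883 + 2.9135 = 37.6418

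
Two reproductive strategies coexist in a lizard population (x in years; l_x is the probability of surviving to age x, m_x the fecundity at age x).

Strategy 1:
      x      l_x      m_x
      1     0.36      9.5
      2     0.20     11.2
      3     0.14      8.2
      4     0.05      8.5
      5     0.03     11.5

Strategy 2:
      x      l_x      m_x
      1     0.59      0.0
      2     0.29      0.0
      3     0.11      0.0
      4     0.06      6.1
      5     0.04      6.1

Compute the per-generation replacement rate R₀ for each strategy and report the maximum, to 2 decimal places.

Strategy 1: R₀ = 0.36×9.5 + 0.20×11.2 + 0.14×8.2 + 0.05×8.5 + 0.03×11.5 = 7.5780
Strategy 2: R₀ = 0.59×0.0 + 0.29×0.0 + 0.11×0.0 + 0.06×6.1 + 0.04×6.1 = 0.6100
Highest R₀: strategy 1 with 7.5780.

7.58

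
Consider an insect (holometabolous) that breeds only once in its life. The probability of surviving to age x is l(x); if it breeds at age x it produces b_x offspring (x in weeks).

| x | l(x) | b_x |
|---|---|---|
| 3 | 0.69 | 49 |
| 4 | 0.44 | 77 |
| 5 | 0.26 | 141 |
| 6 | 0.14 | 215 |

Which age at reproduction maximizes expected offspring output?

Expected offspring if breeding at age x = l(x) × b_x:
  age 3: 0.69 × 49 = 33.810
  age 4: 0.44 × 77 = 33.880
  age 5: 0.26 × 141 = 36.660
  age 6: 0.14 × 215 = 30.100
Maximum at age 5 (36.660).

5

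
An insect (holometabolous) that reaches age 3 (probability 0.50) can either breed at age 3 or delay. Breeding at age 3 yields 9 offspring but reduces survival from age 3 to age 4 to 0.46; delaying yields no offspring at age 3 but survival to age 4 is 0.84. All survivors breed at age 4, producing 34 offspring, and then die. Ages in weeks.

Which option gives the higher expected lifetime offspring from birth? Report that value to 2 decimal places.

14.28

breed at age 3: R₀ = 0.50 × (9 + 0.46 × 34) = 0.50 × 24.6400 = 12.3200
delay to age 4: R₀ = 0.50 × (0.84 × 34) = 0.50 × 28.5600 = 14.2800
Higher: delay to age 4 (14.2800).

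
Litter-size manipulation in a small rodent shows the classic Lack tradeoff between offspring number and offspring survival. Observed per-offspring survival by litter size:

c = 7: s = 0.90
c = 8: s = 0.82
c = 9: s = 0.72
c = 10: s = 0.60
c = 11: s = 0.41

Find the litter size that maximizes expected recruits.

8

Expected recruits = c × s(c):
  c=7: 7 × 0.90 = 6.300
  c=8: 8 × 0.82 = 6.560
  c=9: 9 × 0.72 = 6.480
  c=10: 10 × 0.60 = 6.000
  c=11: 11 × 0.41 = 4.510
Maximum at c = 8 (6.560 recruits).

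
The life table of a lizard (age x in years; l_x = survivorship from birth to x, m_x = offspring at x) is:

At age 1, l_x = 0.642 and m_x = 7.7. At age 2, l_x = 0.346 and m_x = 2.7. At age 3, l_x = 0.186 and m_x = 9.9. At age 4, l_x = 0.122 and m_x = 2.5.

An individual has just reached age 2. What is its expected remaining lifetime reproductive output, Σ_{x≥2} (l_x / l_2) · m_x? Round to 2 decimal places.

8.90

l_2 = 0.346. Conditional survival from age 2 to x is l_x / l_2.
  x=2: (0.346/0.346) × 2.7 = 2.7000
  x=3: (0.186/0.346) × 9.9 = 5.3220
  x=4: (0.122/0.346) × 2.5 = 0.8815
Sum = 2.7000 + 5.3220 + 0.8815 = 8.9035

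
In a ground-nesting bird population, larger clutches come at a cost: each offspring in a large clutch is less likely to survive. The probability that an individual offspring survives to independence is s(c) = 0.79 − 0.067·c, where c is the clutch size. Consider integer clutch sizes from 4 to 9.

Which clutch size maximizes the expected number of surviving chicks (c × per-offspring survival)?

6

Expected surviving chicks = c × s(c):
  c=4: 4 × 0.522 = 2.088
  c=5: 5 × 0.455 = 2.275
  c=6: 6 × 0.388 = 2.328
  c=7: 7 × 0.321 = 2.247
  c=8: 8 × 0.254 = 2.032
  c=9: 9 × 0.187 = 1.683
Maximum at c = 6 (2.328 surviving chicks).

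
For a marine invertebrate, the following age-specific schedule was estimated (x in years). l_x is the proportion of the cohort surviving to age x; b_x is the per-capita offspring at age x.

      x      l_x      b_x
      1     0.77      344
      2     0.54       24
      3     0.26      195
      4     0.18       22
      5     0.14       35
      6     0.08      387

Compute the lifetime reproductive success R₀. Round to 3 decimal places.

R₀ = Σ l_x b_x:
  age 1: 0.77 × 344 = 264.8800
  age 2: 0.54 × 24 = 12.9600
  age 3: 0.26 × 195 = 50.7000
  age 4: 0.18 × 22 = 3.9600
  age 5: 0.14 × 35 = 4.9000
  age 6: 0.08 × 387 = 30.9600
R₀ = 264.8800 + 12.9600 + 50.7000 + 3.9600 + 4.9000 + 30.9600 = 368.3600

368.360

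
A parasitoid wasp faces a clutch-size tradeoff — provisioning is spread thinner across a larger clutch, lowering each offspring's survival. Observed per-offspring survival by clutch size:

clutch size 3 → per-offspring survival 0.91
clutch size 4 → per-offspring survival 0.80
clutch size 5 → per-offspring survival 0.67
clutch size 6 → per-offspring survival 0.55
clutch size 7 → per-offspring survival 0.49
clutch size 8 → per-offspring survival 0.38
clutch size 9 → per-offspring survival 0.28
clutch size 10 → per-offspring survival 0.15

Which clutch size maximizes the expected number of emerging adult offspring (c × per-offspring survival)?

7

Expected emerging adult offspring = c × s(c):
  c=3: 3 × 0.91 = 2.730
  c=4: 4 × 0.80 = 3.200
  c=5: 5 × 0.67 = 3.350
  c=6: 6 × 0.55 = 3.300
  c=7: 7 × 0.49 = 3.430
  c=8: 8 × 0.38 = 3.040
  c=9: 9 × 0.28 = 2.520
  c=10: 10 × 0.15 = 1.500
Maximum at c = 7 (3.430 emerging adult offspring).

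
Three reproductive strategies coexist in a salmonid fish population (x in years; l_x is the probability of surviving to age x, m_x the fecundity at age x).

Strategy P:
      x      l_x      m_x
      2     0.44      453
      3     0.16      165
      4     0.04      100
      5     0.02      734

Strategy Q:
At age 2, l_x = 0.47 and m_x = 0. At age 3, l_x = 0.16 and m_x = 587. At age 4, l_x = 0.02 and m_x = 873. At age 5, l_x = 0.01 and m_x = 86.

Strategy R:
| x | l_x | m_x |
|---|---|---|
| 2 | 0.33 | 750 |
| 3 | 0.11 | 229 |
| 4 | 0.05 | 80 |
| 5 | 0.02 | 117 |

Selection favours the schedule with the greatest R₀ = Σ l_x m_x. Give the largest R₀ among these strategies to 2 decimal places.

Strategy P: R₀ = 0.44×453 + 0.16×165 + 0.04×100 + 0.02×734 = 244.4000
Strategy Q: R₀ = 0.47×0 + 0.16×587 + 0.02×873 + 0.01×86 = 112.2400
Strategy R: R₀ = 0.33×750 + 0.11×229 + 0.05×80 + 0.02×117 = 279.0300
Highest R₀: strategy R with 279.0300.

279.03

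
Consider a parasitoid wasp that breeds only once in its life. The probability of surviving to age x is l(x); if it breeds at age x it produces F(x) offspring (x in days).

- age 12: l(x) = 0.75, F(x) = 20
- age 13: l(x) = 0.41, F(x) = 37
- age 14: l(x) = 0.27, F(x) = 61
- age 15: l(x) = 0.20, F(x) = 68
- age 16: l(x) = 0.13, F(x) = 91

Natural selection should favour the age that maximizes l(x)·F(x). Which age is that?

Expected offspring if breeding at age x = l(x) × F(x):
  age 12: 0.75 × 20 = 15.000
  age 13: 0.41 × 37 = 15.170
  age 14: 0.27 × 61 = 16.470
  age 15: 0.20 × 68 = 13.600
  age 16: 0.13 × 91 = 11.830
Maximum at age 14 (16.470).

14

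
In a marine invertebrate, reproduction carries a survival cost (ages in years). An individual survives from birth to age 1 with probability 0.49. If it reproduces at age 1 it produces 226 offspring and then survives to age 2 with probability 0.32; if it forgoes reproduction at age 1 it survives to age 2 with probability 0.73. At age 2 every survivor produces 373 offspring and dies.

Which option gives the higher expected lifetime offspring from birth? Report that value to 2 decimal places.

breed at age 1: R₀ = 0.49 × (226 + 0.32 × 373) = 0.49 × 345.3600 = 169.2264
delay to age 2: R₀ = 0.49 × (0.73 × 373) = 0.49 × 272.2900 = 133.4221
Higher: breed at age 1 (169.2264).

169.23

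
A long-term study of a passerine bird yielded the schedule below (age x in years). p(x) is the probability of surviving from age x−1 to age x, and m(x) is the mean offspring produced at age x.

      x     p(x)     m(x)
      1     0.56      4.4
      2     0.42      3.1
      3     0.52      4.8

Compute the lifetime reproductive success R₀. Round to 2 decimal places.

Survivorship from birth: l_x = p_1·p_2·…·p_x.
  l_1 = 0.56000
  l_2 = 0.23520
  l_3 = 0.12230
R₀ = Σ l_x m(x):
  age 1: 0.56000 × 4.4 = 2.4640
  age 2: 0.23520 × 3.1 = 0.7291
  age 3: 0.12230 × 4.8 = 0.5870
R₀ = 2.4640 + 0.7291 + 0.5870 = 3.7802

3.78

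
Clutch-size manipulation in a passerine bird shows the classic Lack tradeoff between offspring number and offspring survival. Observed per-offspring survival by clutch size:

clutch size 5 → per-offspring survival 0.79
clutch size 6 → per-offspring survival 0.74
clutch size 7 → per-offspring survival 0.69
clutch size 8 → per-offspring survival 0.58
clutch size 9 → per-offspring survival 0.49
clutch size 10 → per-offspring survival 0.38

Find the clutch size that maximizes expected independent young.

7

Expected independent young = c × s(c):
  c=5: 5 × 0.79 = 3.950
  c=6: 6 × 0.74 = 4.440
  c=7: 7 × 0.69 = 4.830
  c=8: 8 × 0.58 = 4.640
  c=9: 9 × 0.49 = 4.410
  c=10: 10 × 0.38 = 3.800
Maximum at c = 7 (4.830 independent young).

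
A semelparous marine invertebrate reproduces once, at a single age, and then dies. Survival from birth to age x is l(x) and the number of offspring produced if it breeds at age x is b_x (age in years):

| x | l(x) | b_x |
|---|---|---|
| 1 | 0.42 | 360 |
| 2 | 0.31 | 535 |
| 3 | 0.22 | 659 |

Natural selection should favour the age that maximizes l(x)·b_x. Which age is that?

2

Expected offspring if breeding at age x = l(x) × b_x:
  age 1: 0.42 × 360 = 151.200
  age 2: 0.31 × 535 = 165.850
  age 3: 0.22 × 659 = 144.980
Maximum at age 2 (165.850).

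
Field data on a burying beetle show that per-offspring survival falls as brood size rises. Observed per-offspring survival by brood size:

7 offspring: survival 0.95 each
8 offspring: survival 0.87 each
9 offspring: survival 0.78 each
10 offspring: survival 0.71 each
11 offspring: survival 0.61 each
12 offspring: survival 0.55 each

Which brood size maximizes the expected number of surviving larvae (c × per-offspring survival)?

Expected surviving larvae = c × s(c):
  c=7: 7 × 0.95 = 6.650
  c=8: 8 × 0.87 = 6.960
  c=9: 9 × 0.78 = 7.020
  c=10: 10 × 0.71 = 7.100
  c=11: 11 × 0.61 = 6.710
  c=12: 12 × 0.55 = 6.600
Maximum at c = 10 (7.100 surviving larvae).

10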